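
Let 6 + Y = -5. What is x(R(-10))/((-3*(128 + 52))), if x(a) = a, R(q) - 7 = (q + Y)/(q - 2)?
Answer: -7/432 ≈ -0.016204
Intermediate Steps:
Y = -11 (Y = -6 - 5 = -11)
R(q) = 7 + (-11 + q)/(-2 + q) (R(q) = 7 + (q - 11)/(q - 2) = 7 + (-11 + q)/(-2 + q))
x(R(-10))/((-3*(128 + 52))) = ((-25 + 8*(-10))/(-2 - 10))/((-3*(128 + 52))) = ((-25 - 80)/(-12))/((-3*180)) = -1/12*(-105)/(-540) = (35/4)*(-1/540) = -7/432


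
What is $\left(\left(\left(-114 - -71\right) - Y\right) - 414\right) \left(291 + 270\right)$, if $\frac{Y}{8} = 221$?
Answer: $-1248225$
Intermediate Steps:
$Y = 1768$ ($Y = 8 \cdot 221 = 1768$)
$\left(\left(\left(-114 - -71\right) - Y\right) - 414\right) \left(291 + 270\right) = \left(\left(\left(-114 - -71\right) - 1768\right) - 414\right) \left(291 + 270\right) = \left(\left(\left(-114 + 71\right) - 1768\right) - 414\right) 561 = \left(\left(-43 - 1768\right) - 414\right) 561 = \left(-1811 - 414\right) 561 = \left(-2225\right) 561 = -1248225$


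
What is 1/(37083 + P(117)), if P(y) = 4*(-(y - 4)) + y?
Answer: 1/36748 ≈ 2.7212e-5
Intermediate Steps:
P(y) = 16 - 3*y (P(y) = 4*(-(-4 + y)) + y = 4*(4 - y) + y = (16 - 4*y) + y = 16 - 3*y)
1/(37083 + P(117)) = 1/(37083 + (16 - 3*117)) = 1/(37083 + (16 - 351)) = 1/(37083 - 335) = 1/36748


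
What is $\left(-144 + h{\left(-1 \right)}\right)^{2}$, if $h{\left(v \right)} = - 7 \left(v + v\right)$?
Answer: $16900$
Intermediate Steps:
$h{\left(v \right)} = - 14 v$ ($h{\left(v \right)} = - 7 \cdot 2 v = - 14 v$)
$\left(-144 + h{\left(-1 \right)}\right)^{2} = \left(-144 - -14\right)^{2} = \left(-144 + 14\right)^{2} = \left(-130\right)^{2} = 16900$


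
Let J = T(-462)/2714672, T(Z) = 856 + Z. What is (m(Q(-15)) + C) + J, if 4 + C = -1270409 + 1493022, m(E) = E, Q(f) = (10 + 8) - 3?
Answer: 302175569861/1357336 ≈ 2.2262e+5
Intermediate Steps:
Q(f) = 15 (Q(f) = 18 - 3 = 15)
J = 197/1357336 (J = (856 - 462)/2714672 = 394*(1/2714672) = 197/1357336 ≈ 0.00014514)
C = 222609 (C = -4 + (-1270409 + 1493022) = -4 + 222613 = 222609)
(m(Q(-15)) + C) + J = (15 + 222609) + 197/1357336 = 222624 + 197/1357336 = 302175569861/1357336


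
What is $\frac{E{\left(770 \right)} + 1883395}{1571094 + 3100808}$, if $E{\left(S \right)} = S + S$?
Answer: $\frac{1884935}{4671902} \approx 0.40346$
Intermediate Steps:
$E{\left(S \right)} = 2 S$
$\frac{E{\left(770 \right)} + 1883395}{1571094 + 3100808} = \frac{2 \cdot 770 + 1883395}{1571094 + 3100808} = \frac{1540 + 1883395}{4671902} = 1884935 \cdot \frac{1}{4671902} = \frac{1884935}{4671902}$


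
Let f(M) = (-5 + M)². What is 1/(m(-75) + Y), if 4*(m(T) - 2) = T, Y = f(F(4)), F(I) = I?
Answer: -4/63 ≈ -0.063492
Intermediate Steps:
Y = 1 (Y = (-5 + 4)² = (-1)² = 1)
m(T) = 2 + T/4
1/(m(-75) + Y) = 1/((2 + (¼)*(-75)) + 1) = 1/((2 - 75/4) + 1) = 1/(-67/4 + 1) = 1/(-63/4) = -4/63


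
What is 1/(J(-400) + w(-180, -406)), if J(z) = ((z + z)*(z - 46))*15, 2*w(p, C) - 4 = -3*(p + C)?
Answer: 1/5352881 ≈ 1.8682e-7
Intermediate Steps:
w(p, C) = 2 - 3*C/2 - 3*p/2 (w(p, C) = 2 + (-3*(p + C))/2 = 2 + (-3*(C + p))/2 = 2 + (-3*C - 3*p)/2 = 2 + (-3*C/2 - 3*p/2) = 2 - 3*C/2 - 3*p/2)
J(z) = 30*z*(-46 + z) (J(z) = ((2*z)*(-46 + z))*15 = (2*z*(-46 + z))*15 = 30*z*(-46 + z))
1/(J(-400) + w(-180, -406)) = 1/(30*(-400)*(-46 - 400) + (2 - 3/2*(-406) - 3/2*(-180))) = 1/(30*(-400)*(-446) + (2 + 609 + 270)) = 1/(5352000 + 881) = 1/5352881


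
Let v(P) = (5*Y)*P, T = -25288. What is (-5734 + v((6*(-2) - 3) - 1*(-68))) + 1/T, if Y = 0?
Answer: -145001393/25288 ≈ -5734.0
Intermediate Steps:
v(P) = 0 (v(P) = (5*0)*P = 0*P = 0)
(-5734 + v((6*(-2) - 3) - 1*(-68))) + 1/T = (-5734 + 0) + 1/(-25288) = -5734 - 1/25288 = -145001393/25288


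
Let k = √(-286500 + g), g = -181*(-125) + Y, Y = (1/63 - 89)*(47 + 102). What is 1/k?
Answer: -3*I*√122215933/17459419 ≈ -0.0018996*I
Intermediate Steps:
Y = -835294/63 (Y = (1/63 - 89)*149 = -5606/63*149 = -835294/63 ≈ -13259.)
g = 590081/63 (g = -181*(-125) - 835294/63 = 22625 - 835294/63 = 590081/63 ≈ 9366.4)
k = I*√122215933/21 (k = √(-286500 + 590081/63) = √(-17459419/63) = I*√122215933/21 ≈ 526.43*I)
1/k = 1/(I*√122215933/21) = -3*I*√122215933/17459419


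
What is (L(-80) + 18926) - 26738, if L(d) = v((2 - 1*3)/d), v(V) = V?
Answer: -624959/80 ≈ -7812.0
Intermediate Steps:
L(d) = -1/d (L(d) = (2 - 1*3)/d = (2 - 3)/d = -1/d)
(L(-80) + 18926) - 26738 = (-1/(-80) + 18926) - 26738 = (-1*(-1/80) + 18926) - 26738 = (1/80 + 18926) - 26738 = 1514081/80 - 26738 = -624959/80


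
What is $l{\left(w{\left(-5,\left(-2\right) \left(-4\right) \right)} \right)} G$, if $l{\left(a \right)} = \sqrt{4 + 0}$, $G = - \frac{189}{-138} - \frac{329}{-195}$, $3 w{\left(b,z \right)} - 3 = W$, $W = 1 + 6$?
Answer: $\frac{27419}{4485} \approx 6.1135$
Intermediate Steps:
$W = 7$
$w{\left(b,z \right)} = \frac{10}{3}$ ($w{\left(b,z \right)} = 1 + \frac{1}{3} \cdot 7 = 1 + \frac{7}{3} = \frac{10}{3}$)
$G = \frac{27419}{8970}$ ($G = \left(-189\right) \left(- \frac{1}{138}\right) - - \frac{329}{195} = \frac{63}{46} + \frac{329}{195} = \frac{27419}{8970} \approx 3.0567$)
$l{\left(a \right)} = 2$ ($l{\left(a \right)} = \sqrt{4} = 2$)
$l{\left(w{\left(-5,\left(-2\right) \left(-4\right) \right)} \right)} G = 2 \cdot \frac{27419}{8970} = \frac{27419}{4485}$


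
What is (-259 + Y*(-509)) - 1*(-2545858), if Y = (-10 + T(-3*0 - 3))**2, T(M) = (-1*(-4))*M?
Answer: 2299243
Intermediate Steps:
T(M) = 4*M
Y = 484 (Y = (-10 + 4*(-3*0 - 3))**2 = (-10 + 4*(0 - 3))**2 = (-10 + 4*(-3))**2 = (-10 - 12)**2 = (-22)**2 = 484)
(-259 + Y*(-509)) - 1*(-2545858) = (-259 + 484*(-509)) - 1*(-2545858) = (-259 - 246356) + 2545858 = -246615 + 2545858 = 2299243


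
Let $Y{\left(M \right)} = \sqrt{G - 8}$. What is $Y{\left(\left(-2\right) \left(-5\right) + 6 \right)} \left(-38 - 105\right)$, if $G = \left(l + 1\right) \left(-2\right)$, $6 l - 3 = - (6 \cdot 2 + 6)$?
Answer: $- 143 i \sqrt{5} \approx - 319.76 i$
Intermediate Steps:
$l = - \frac{5}{2}$ ($l = \frac{1}{2} + \frac{\left(-1\right) \left(6 \cdot 2 + 6\right)}{6} = \frac{1}{2} + \frac{\left(-1\right) \left(12 + 6\right)}{6} = \frac{1}{2} + \frac{\left(-1\right) 18}{6} = \frac{1}{2} + \frac{1}{6} \left(-18\right) = \frac{1}{2} - 3 = - \frac{5}{2} \approx -2.5$)
$G = 3$ ($G = \left(- \frac{5}{2} + 1\right) \left(-2\right) = \left(- \frac{3}{2}\right) \left(-2\right) = 3$)
$Y{\left(M \right)} = i \sqrt{5}$ ($Y{\left(M \right)} = \sqrt{3 - 8} = \sqrt{-5} = i \sqrt{5}$)
$Y{\left(\left(-2\right) \left(-5\right) + 6 \right)} \left(-38 - 105\right) = i \sqrt{5} \left(-38 - 105\right) = i \sqrt{5} \left(-143\right) = - 143 i \sqrt{5}$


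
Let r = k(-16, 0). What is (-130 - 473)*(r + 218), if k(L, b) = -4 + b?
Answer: -129042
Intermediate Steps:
r = -4 (r = -4 + 0 = -4)
(-130 - 473)*(r + 218) = (-130 - 473)*(-4 + 218) = -603*214 = -129042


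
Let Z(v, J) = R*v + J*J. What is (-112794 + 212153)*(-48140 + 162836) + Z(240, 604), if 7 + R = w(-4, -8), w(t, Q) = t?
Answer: 11396442040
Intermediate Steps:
R = -11 (R = -7 - 4 = -11)
Z(v, J) = J² - 11*v (Z(v, J) = -11*v + J*J = -11*v + J² = J² - 11*v)
(-112794 + 212153)*(-48140 + 162836) + Z(240, 604) = (-112794 + 212153)*(-48140 + 162836) + (604² - 11*240) = 99359*114696 + (364816 - 2640) = 11396079864 + 362176 = 11396442040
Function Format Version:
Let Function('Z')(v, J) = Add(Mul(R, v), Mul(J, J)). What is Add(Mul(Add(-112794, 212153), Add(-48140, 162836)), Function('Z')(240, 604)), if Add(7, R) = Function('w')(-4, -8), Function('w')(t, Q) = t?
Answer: 11396442040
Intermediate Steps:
R = -11 (R = Add(-7, -4) = -11)
Function('Z')(v, J) = Add(Pow(J, 2), Mul(-11, v)) (Function('Z')(v, J) = Add(Mul(-11, v), Mul(J, J)) = Add(Mul(-11, v), Pow(J, 2)) = Add(Pow(J, 2), Mul(-11, v)))
Add(Mul(Add(-112794, 212153), Add(-48140, 162836)), Function('Z')(240, 604)) = Add(Mul(Add(-112794, 212153), Add(-48140, 162836)), Add(Pow(604, 2), Mul(-11, 240))) = Add(Mul(99359, 114696), Add(364816, -2640)) = Add(11396079864, 362176) = 11396442040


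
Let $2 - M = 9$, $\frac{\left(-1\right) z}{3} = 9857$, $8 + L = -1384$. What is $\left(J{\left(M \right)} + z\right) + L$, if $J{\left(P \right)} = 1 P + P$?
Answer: $-30977$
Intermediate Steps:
$L = -1392$ ($L = -8 - 1384 = -1392$)
$z = -29571$ ($z = \left(-3\right) 9857 = -29571$)
$M = -7$ ($M = 2 - 9 = -7$)
$J{\left(P \right)} = 2 P$ ($J{\left(P \right)} = P + P = 2 P$)
$\left(J{\left(M \right)} + z\right) + L = \left(2 \left(-7\right) - 29571\right) - 1392 = \left(-14 - 29571\right) - 1392 = -29585 - 1392 = -30977$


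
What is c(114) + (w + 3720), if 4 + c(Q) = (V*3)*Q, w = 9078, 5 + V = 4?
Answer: 12452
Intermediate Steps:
V = -1 (V = -5 + 4 = -1)
c(Q) = -4 - 3*Q (c(Q) = -4 + (-1*3)*Q = -4 - 3*Q)
c(114) + (w + 3720) = (-4 - 3*114) + (9078 + 3720) = (-4 - 342) + 12798 = -346 + 12798 = 12452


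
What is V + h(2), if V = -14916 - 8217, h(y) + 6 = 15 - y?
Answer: -23126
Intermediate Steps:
h(y) = 9 - y (h(y) = -6 + (15 - y) = 9 - y)
V = -23133
V + h(2) = -23133 + (9 - 1*2) = -23133 + (9 - 2) = -23133 + 7 = -23126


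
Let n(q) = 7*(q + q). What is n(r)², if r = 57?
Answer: 636804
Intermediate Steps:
n(q) = 14*q (n(q) = 7*(2*q) = 14*q)
n(r)² = (14*57)² = 798² = 636804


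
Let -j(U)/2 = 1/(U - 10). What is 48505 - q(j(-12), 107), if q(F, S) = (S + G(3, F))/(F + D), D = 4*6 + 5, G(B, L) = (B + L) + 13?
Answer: 7760123/160 ≈ 48501.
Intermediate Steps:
G(B, L) = 13 + B + L
D = 29 (D = 24 + 5 = 29)
j(U) = -2/(-10 + U) (j(U) = -2/(U - 10) = -2/(-10 + U))
q(F, S) = (16 + F + S)/(29 + F) (q(F, S) = (S + (13 + 3 + F))/(F + 29) = (S + (16 + F))/(29 + F) = (16 + F + S)/(29 + F))
48505 - q(j(-12), 107) = 48505 - (16 - 2/(-10 - 12) + 107)/(29 - 2/(-10 - 12)) = 48505 - (16 - 2/(-22) + 107)/(29 - 2/(-22)) = 48505 - (16 - 2*(-1/22) + 107)/(29 - 2*(-1/22)) = 48505 - (16 + 1/11 + 107)/(29 + 1/11) = 48505 - 1354/(320/11*11) = 48505 - 11*1354/(320*11) = 48505 - 1*677/160 = 48505 - 677/160 = 7760123/160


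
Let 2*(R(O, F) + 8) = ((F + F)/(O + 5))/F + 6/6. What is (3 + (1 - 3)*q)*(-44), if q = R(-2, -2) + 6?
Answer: -704/3 ≈ -234.67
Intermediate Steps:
R(O, F) = -15/2 + 1/(5 + O) (R(O, F) = -8 + (((F + F)/(O + 5))/F + 6/6)/2 = -8 + (((2*F)/(5 + O))/F + 6*(⅙))/2 = -8 + ((2*F/(5 + O))/F + 1)/2 = -8 + (2/(5 + O) + 1)/2 = -8 + (1 + 2/(5 + O))/2 = -8 + (½ + 1/(5 + O)) = -15/2 + 1/(5 + O))
q = -7/6 (q = (-73 - 15*(-2))/(2*(5 - 2)) + 6 = (½)*(-73 + 30)/3 + 6 = (½)*(⅓)*(-43) + 6 = -43/6 + 6 = -7/6 ≈ -1.1667)
(3 + (1 - 3)*q)*(-44) = (3 + (1 - 3)*(-7/6))*(-44) = (3 - 2*(-7/6))*(-44) = (3 + 7/3)*(-44) = (16/3)*(-44) = -704/3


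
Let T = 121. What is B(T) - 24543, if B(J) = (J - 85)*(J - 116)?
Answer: -24363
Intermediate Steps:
B(J) = (-116 + J)*(-85 + J) (B(J) = (-85 + J)*(-116 + J) = (-116 + J)*(-85 + J))
B(T) - 24543 = (9860 + 121² - 201*121) - 24543 = (9860 + 14641 - 24321) - 24543 = 180 - 24543 = -24363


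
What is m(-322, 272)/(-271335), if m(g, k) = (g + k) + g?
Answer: 124/90445 ≈ 0.0013710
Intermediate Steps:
m(g, k) = k + 2*g
m(-322, 272)/(-271335) = (272 + 2*(-322))/(-271335) = (272 - 644)*(-1/271335) = -372*(-1/271335) = 124/90445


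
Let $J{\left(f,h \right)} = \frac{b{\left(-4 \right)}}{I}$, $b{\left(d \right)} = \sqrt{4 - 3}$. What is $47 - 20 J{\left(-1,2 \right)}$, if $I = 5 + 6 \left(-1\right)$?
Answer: $67$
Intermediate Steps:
$b{\left(d \right)} = 1$ ($b{\left(d \right)} = \sqrt{1} = 1$)
$I = -1$ ($I = 5 - 6 = -1$)
$J{\left(f,h \right)} = -1$ ($J{\left(f,h \right)} = 1 \frac{1}{-1} = 1 \left(-1\right) = -1$)
$47 - 20 J{\left(-1,2 \right)} = 47 - -20 = 47 + 20 = 67$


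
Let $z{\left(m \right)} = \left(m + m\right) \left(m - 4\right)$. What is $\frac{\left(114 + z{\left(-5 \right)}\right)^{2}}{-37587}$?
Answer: $- \frac{816}{737} \approx -1.1072$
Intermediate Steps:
$z{\left(m \right)} = 2 m \left(-4 + m\right)$
$\frac{\left(114 + z{\left(-5 \right)}\right)^{2}}{-37587} = \frac{\left(114 + 2 \left(-5\right) \left(-4 - 5\right)\right)^{2}}{-37587} = \left(114 + 2 \left(-5\right) \left(-9\right)\right)^{2} \left(- \frac{1}{37587}\right) = \left(114 + 90\right)^{2} \left(- \frac{1}{37587}\right) = 204^{2} \left(- \frac{1}{37587}\right) = 41616 \left(- \frac{1}{37587}\right) = - \frac{816}{737}$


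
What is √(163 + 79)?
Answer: 11*√2 ≈ 15.556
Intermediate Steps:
√(163 + 79) = √242 = 11*√2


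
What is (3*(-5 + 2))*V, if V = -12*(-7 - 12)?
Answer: -2052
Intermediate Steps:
V = 228 (V = -12*(-19) = 228)
(3*(-5 + 2))*V = (3*(-5 + 2))*228 = (3*(-3))*228 = -9*228 = -2052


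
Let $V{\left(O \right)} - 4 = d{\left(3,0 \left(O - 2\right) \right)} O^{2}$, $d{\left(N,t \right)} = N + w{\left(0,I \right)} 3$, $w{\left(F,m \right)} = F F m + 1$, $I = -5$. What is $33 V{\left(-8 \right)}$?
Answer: $12804$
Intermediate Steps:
$w{\left(F,m \right)} = 1 + m F^{2}$ ($w{\left(F,m \right)} = F^{2} m + 1 = m F^{2} + 1 = 1 + m F^{2}$)
$d{\left(N,t \right)} = 3 + N$ ($d{\left(N,t \right)} = N + \left(1 - 5 \cdot 0^{2}\right) 3 = N + \left(1 - 0\right) 3 = N + \left(1 + 0\right) 3 = N + 1 \cdot 3 = N + 3 = 3 + N$)
$V{\left(O \right)} = 4 + 6 O^{2}$ ($V{\left(O \right)} = 4 + \left(3 + 3\right) O^{2} = 4 + 6 O^{2}$)
$33 V{\left(-8 \right)} = 33 \left(4 + 6 \left(-8\right)^{2}\right) = 33 \left(4 + 6 \cdot 64\right) = 33 \left(4 + 384\right) = 33 \cdot 388 = 12804$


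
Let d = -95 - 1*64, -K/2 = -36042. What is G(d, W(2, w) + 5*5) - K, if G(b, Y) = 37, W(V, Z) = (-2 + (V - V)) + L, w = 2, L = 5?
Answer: -72047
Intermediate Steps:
W(V, Z) = 3 (W(V, Z) = (-2 + (V - V)) + 5 = (-2 + 0) + 5 = -2 + 5 = 3)
K = 72084 (K = -2*(-36042) = 72084)
d = -159 (d = -95 - 64 = -159)
G(d, W(2, w) + 5*5) - K = 37 - 1*72084 = 37 - 72084 = -72047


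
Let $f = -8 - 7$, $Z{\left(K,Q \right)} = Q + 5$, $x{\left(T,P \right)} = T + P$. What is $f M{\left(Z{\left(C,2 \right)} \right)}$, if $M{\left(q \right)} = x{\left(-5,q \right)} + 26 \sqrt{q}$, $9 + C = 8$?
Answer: $-30 - 390 \sqrt{7} \approx -1061.8$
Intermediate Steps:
$C = -1$ ($C = -9 + 8 = -1$)
$x{\left(T,P \right)} = P + T$
$Z{\left(K,Q \right)} = 5 + Q$
$f = -15$
$M{\left(q \right)} = -5 + q + 26 \sqrt{q}$ ($M{\left(q \right)} = \left(q - 5\right) + 26 \sqrt{q} = \left(-5 + q\right) + 26 \sqrt{q} = -5 + q + 26 \sqrt{q}$)
$f M{\left(Z{\left(C,2 \right)} \right)} = - 15 \left(-5 + \left(5 + 2\right) + 26 \sqrt{5 + 2}\right) = - 15 \left(-5 + 7 + 26 \sqrt{7}\right) = - 15 \left(2 + 26 \sqrt{7}\right) = -30 - 390 \sqrt{7}$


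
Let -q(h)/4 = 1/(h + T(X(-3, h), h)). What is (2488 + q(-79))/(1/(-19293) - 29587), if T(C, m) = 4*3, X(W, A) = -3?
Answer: -804035775/9561268366 ≈ -0.084093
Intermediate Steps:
T(C, m) = 12
q(h) = -4/(12 + h) (q(h) = -4/(h + 12) = -4/(12 + h))
(2488 + q(-79))/(1/(-19293) - 29587) = (2488 - 4/(12 - 79))/(1/(-19293) - 29587) = (2488 - 4/(-67))/(-1/19293 - 29587) = (2488 - 4*(-1/67))/(-570821992/19293) = (2488 + 4/67)*(-19293/570821992) = (166700/67)*(-19293/570821992) = -804035775/9561268366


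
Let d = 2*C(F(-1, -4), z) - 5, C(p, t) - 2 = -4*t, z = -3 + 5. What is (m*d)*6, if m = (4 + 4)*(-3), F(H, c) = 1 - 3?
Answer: 2448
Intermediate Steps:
F(H, c) = -2
z = 2
m = -24 (m = 8*(-3) = -24)
C(p, t) = 2 - 4*t
d = -17 (d = 2*(2 - 4*2) - 5 = 2*(2 - 8) - 5 = 2*(-6) - 5 = -12 - 5 = -17)
(m*d)*6 = -24*(-17)*6 = 408*6 = 2448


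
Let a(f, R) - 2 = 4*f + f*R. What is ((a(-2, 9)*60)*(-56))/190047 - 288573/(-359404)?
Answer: 27941590497/22767883996 ≈ 1.2272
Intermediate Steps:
a(f, R) = 2 + 4*f + R*f (a(f, R) = 2 + (4*f + f*R) = 2 + (4*f + R*f) = 2 + 4*f + R*f)
((a(-2, 9)*60)*(-56))/190047 - 288573/(-359404) = (((2 + 4*(-2) + 9*(-2))*60)*(-56))/190047 - 288573/(-359404) = (((2 - 8 - 18)*60)*(-56))*(1/190047) - 288573*(-1/359404) = (-24*60*(-56))*(1/190047) + 288573/359404 = -1440*(-56)*(1/190047) + 288573/359404 = 80640*(1/190047) + 288573/359404 = 26880/63349 + 288573/359404 = 27941590497/22767883996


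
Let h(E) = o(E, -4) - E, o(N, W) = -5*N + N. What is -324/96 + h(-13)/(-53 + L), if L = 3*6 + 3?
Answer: -173/32 ≈ -5.4063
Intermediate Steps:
o(N, W) = -4*N
h(E) = -5*E (h(E) = -4*E - E = -5*E)
L = 21 (L = 18 + 3 = 21)
-324/96 + h(-13)/(-53 + L) = -324/96 + (-5*(-13))/(-53 + 21) = -324*1/96 + 65/(-32) = -27/8 + 65*(-1/32) = -27/8 - 65/32 = -173/32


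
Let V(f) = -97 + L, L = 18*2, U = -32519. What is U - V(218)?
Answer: -32458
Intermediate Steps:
L = 36
V(f) = -61 (V(f) = -97 + 36 = -61)
U - V(218) = -32519 - 1*(-61) = -32519 + 61 = -32458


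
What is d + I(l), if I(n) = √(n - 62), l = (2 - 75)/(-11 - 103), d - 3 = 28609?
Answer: 28612 + I*√797430/114 ≈ 28612.0 + 7.8332*I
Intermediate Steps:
d = 28612 (d = 3 + 28609 = 28612)
l = 73/114 (l = -73/(-114) = -73*(-1/114) = 73/114 ≈ 0.64035)
I(n) = √(-62 + n)
d + I(l) = 28612 + √(-62 + 73/114) = 28612 + √(-6995/114) = 28612 + I*√797430/114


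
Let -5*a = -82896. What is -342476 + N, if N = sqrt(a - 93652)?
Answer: -342476 + 2*I*sqrt(481705)/5 ≈ -3.4248e+5 + 277.62*I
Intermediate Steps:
a = 82896/5 (a = -1/5*(-82896) = 82896/5 ≈ 16579.)
N = 2*I*sqrt(481705)/5 (N = sqrt(82896/5 - 93652) = sqrt(-385364/5) = 2*I*sqrt(481705)/5 ≈ 277.62*I)
-342476 + N = -342476 + 2*I*sqrt(481705)/5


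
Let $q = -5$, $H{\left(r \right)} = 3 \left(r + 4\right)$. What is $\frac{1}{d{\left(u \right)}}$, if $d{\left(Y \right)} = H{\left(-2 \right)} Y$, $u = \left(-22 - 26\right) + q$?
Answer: $- \frac{1}{318} \approx -0.0031447$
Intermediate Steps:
$H{\left(r \right)} = 12 + 3 r$ ($H{\left(r \right)} = 3 \left(4 + r\right) = 12 + 3 r$)
$u = -53$ ($u = \left(-22 - 26\right) - 5 = -48 - 5 = -53$)
$d{\left(Y \right)} = 6 Y$ ($d{\left(Y \right)} = \left(12 + 3 \left(-2\right)\right) Y = \left(12 - 6\right) Y = 6 Y$)
$\frac{1}{d{\left(u \right)}} = \frac{1}{6 \left(-53\right)} = \frac{1}{-318} = - \frac{1}{318}$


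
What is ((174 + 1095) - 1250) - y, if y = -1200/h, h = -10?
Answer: -101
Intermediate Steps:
y = 120 (y = -1200/(-10) = -1200*(-⅒) = 120)
((174 + 1095) - 1250) - y = ((174 + 1095) - 1250) - 1*120 = (1269 - 1250) - 120 = 19 - 120 = -101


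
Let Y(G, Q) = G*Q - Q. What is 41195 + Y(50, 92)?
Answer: 45703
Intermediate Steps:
Y(G, Q) = -Q + G*Q
41195 + Y(50, 92) = 41195 + 92*(-1 + 50) = 41195 + 92*49 = 41195 + 4508 = 45703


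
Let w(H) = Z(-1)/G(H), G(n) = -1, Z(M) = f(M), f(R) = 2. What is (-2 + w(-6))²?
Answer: 16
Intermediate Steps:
Z(M) = 2
w(H) = -2 (w(H) = 2/(-1) = 2*(-1) = -2)
(-2 + w(-6))² = (-2 - 2)² = (-4)² = 16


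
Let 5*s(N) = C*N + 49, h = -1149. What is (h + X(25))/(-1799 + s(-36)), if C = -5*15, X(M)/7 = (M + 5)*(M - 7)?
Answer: -4385/2082 ≈ -2.1061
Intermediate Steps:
X(M) = 7*(-7 + M)*(5 + M) (X(M) = 7*((M + 5)*(M - 7)) = 7*((5 + M)*(-7 + M)) = 7*((-7 + M)*(5 + M)) = 7*(-7 + M)*(5 + M))
C = -75
s(N) = 49/5 - 15*N (s(N) = (-75*N + 49)/5 = (49 - 75*N)/5 = 49/5 - 15*N)
(h + X(25))/(-1799 + s(-36)) = (-1149 + (-245 - 14*25 + 7*25**2))/(-1799 + (49/5 - 15*(-36))) = (-1149 + (-245 - 350 + 7*625))/(-1799 + (49/5 + 540)) = (-1149 + (-245 - 350 + 4375))/(-1799 + 2749/5) = (-1149 + 3780)/(-6246/5) = 2631*(-5/6246) = -4385/2082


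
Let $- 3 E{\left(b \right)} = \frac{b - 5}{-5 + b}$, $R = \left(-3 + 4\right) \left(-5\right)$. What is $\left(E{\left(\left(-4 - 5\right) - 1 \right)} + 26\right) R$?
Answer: $- \frac{385}{3} \approx -128.33$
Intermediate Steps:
$R = -5$ ($R = 1 \left(-5\right) = -5$)
$E{\left(b \right)} = - \frac{1}{3}$ ($E{\left(b \right)} = - \frac{\left(b - 5\right) \frac{1}{-5 + b}}{3} = - \frac{\left(-5 + b\right) \frac{1}{-5 + b}}{3} = \left(- \frac{1}{3}\right) 1 = - \frac{1}{3}$)
$\left(E{\left(\left(-4 - 5\right) - 1 \right)} + 26\right) R = \left(- \frac{1}{3} + 26\right) \left(-5\right) = \frac{77}{3} \left(-5\right) = - \frac{385}{3}$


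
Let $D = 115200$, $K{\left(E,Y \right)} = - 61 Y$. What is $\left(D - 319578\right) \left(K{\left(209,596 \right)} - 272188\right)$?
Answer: $63059605632$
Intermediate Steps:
$\left(D - 319578\right) \left(K{\left(209,596 \right)} - 272188\right) = \left(115200 - 319578\right) \left(\left(-61\right) 596 - 272188\right) = - 204378 \left(-36356 - 272188\right) = \left(-204378\right) \left(-308544\right) = 63059605632$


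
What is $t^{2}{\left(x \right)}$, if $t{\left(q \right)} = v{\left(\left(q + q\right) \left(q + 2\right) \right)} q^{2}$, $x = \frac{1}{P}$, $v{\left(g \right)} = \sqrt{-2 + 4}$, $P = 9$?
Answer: $\frac{2}{6561} \approx 0.00030483$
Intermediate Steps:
$v{\left(g \right)} = \sqrt{2}$
$x = \frac{1}{9} \approx 0.11111$
$t{\left(q \right)} = \sqrt{2} q^{2}$
$t^{2}{\left(x \right)} = \left(\frac{\sqrt{2}}{81}\right)^{2} = \frac{2}{6561}$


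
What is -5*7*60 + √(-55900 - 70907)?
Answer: -2100 + I*√126807 ≈ -2100.0 + 356.1*I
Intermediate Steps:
-5*7*60 + √(-55900 - 70907) = -35*60 + √(-126807) = -2100 + I*√126807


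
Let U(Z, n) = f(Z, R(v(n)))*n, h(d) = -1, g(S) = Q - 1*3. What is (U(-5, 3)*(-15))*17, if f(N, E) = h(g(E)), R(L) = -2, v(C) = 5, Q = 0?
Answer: 765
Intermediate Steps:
g(S) = -3 (g(S) = 0 - 1*3 = 0 - 3 = -3)
f(N, E) = -1
U(Z, n) = -n
(U(-5, 3)*(-15))*17 = (-1*3*(-15))*17 = -3*(-15)*17 = 45*17 = 765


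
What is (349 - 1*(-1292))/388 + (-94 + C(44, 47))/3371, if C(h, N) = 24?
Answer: 5504651/1307948 ≈ 4.2086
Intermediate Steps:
(349 - 1*(-1292))/388 + (-94 + C(44, 47))/3371 = (349 - 1*(-1292))/388 + (-94 + 24)/3371 = (349 + 1292)*(1/388) - 70*1/3371 = 1641*(1/388) - 70/3371 = 1641/388 - 70/3371 = 5504651/1307948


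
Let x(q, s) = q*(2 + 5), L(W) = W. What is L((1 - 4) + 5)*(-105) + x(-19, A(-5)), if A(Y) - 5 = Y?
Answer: -343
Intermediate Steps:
A(Y) = 5 + Y
x(q, s) = 7*q (x(q, s) = q*7 = 7*q)
L((1 - 4) + 5)*(-105) + x(-19, A(-5)) = ((1 - 4) + 5)*(-105) + 7*(-19) = (-3 + 5)*(-105) - 133 = 2*(-105) - 133 = -210 - 133 = -343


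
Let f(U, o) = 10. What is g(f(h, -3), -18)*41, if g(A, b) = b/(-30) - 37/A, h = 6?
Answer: -1271/10 ≈ -127.10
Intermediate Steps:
g(A, b) = -37/A - b/30 (g(A, b) = b*(-1/30) - 37/A = -b/30 - 37/A = -37/A - b/30)
g(f(h, -3), -18)*41 = (-37/10 - 1/30*(-18))*41 = (-37*⅒ + ⅗)*41 = (-37/10 + ⅗)*41 = -31/10*41 = -1271/10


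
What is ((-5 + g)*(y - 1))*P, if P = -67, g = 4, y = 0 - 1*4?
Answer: -335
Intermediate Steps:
y = -4 (y = 0 - 4 = -4)
((-5 + g)*(y - 1))*P = ((-5 + 4)*(-4 - 1))*(-67) = -1*(-5)*(-67) = 5*(-67) = -335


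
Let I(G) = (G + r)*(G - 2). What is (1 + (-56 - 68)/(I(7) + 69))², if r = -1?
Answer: 625/9801 ≈ 0.063769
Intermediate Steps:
I(G) = (-1 + G)*(-2 + G) (I(G) = (G - 1)*(G - 2) = (-1 + G)*(-2 + G))
(1 + (-56 - 68)/(I(7) + 69))² = (1 + (-56 - 68)/((2 + 7² - 3*7) + 69))² = (1 - 124/((2 + 49 - 21) + 69))² = (1 - 124/(30 + 69))² = (1 - 124/99)² = (-25/99)² = 625/9801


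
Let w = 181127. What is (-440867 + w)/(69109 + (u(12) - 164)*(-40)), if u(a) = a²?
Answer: -86580/23303 ≈ -3.7154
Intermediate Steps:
(-440867 + w)/(69109 + (u(12) - 164)*(-40)) = (-440867 + 181127)/(69109 + (12² - 164)*(-40)) = -259740/(69109 + (144 - 164)*(-40)) = -259740/(69109 - 20*(-40)) = -259740/(69109 + 800) = -259740/69909 = -259740*1/69909 = -86580/23303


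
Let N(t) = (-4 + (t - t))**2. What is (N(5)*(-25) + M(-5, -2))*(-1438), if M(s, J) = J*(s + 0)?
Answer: 560820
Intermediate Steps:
N(t) = 16 (N(t) = (-4 + 0)**2 = (-4)**2 = 16)
M(s, J) = J*s
(N(5)*(-25) + M(-5, -2))*(-1438) = (16*(-25) - 2*(-5))*(-1438) = (-400 + 10)*(-1438) = -390*(-1438) = 560820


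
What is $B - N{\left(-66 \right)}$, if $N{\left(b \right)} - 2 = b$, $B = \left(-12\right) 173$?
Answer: $-2012$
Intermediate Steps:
$B = -2076$
$N{\left(b \right)} = 2 + b$
$B - N{\left(-66 \right)} = -2076 - \left(2 - 66\right) = -2076 - -64 = -2076 + 64 = -2012$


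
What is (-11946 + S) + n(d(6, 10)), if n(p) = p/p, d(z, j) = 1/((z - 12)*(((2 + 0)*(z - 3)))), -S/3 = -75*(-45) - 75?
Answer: -21845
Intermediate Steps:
S = -9900 (S = -3*(-75*(-45) - 75) = -3*(3375 - 75) = -3*3300 = -9900)
d(z, j) = 1/((-12 + z)*(-6 + 2*z)) (d(z, j) = 1/((-12 + z)*((2*(-3 + z)))) = 1/((-12 + z)*(-6 + 2*z)))
n(p) = 1
(-11946 + S) + n(d(6, 10)) = (-11946 - 9900) + 1 = -21846 + 1 = -21845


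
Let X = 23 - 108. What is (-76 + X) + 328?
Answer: 167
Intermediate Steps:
X = -85
(-76 + X) + 328 = (-76 - 85) + 328 = -161 + 328 = 167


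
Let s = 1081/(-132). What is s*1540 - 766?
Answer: -40133/3 ≈ -13378.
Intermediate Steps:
s = -1081/132 (s = 1081*(-1/132) = -1081/132 ≈ -8.1894)
s*1540 - 766 = -1081/132*1540 - 766 = -37835/3 - 766 = -40133/3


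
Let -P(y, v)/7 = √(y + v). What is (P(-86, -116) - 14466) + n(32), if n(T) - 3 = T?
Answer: -14431 - 7*I*√202 ≈ -14431.0 - 99.489*I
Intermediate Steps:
P(y, v) = -7*√(v + y) (P(y, v) = -7*√(y + v) = -7*√(v + y))
n(T) = 3 + T
(P(-86, -116) - 14466) + n(32) = (-7*√(-116 - 86) - 14466) + (3 + 32) = (-7*I*√202 - 14466) + 35 = (-14466 - 7*I*√202) + 35 = -14431 - 7*I*√202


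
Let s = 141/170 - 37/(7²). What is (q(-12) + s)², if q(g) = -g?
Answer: 10116135241/69388900 ≈ 145.79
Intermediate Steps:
s = 619/8330 (s = 141*(1/170) - 37/49 = 141/170 - 37*1/49 = 141/170 - 37/49 = 619/8330 ≈ 0.074310)
(q(-12) + s)² = (-1*(-12) + 619/8330)² = (12 + 619/8330)² = (100579/8330)² = 10116135241/69388900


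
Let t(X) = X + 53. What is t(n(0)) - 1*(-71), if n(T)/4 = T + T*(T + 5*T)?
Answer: 124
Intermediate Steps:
n(T) = 4*T + 24*T² (n(T) = 4*(T + T*(T + 5*T)) = 4*(T + T*(6*T)) = 4*(T + 6*T²) = 4*T + 24*T²)
t(X) = 53 + X
t(n(0)) - 1*(-71) = (53 + 4*0*(1 + 6*0)) - 1*(-71) = (53 + 4*0*(1 + 0)) + 71 = (53 + 4*0*1) + 71 = (53 + 0) + 71 = 53 + 71 = 124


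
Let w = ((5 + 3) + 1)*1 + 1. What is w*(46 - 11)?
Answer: 350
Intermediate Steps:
w = 10 (w = (8 + 1)*1 + 1 = 9*1 + 1 = 9 + 1 = 10)
w*(46 - 11) = 10*(46 - 11) = 10*35 = 350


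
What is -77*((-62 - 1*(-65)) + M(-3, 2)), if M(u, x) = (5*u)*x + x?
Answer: 1925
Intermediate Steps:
M(u, x) = x + 5*u*x (M(u, x) = 5*u*x + x = x + 5*u*x)
-77*((-62 - 1*(-65)) + M(-3, 2)) = -77*((-62 - 1*(-65)) + 2*(1 + 5*(-3))) = -77*((-62 + 65) + 2*(1 - 15)) = -77*(3 + 2*(-14)) = -77*(3 - 28) = -77*(-25) = 1925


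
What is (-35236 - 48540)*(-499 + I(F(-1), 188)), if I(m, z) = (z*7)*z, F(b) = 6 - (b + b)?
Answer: -20685048384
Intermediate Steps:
F(b) = 6 - 2*b
I(m, z) = 7*z**2 (I(m, z) = (7*z)*z = 7*z**2)
(-35236 - 48540)*(-499 + I(F(-1), 188)) = (-35236 - 48540)*(-499 + 7*188**2) = -83776*(-499 + 7*35344) = -83776*(-499 + 247408) = -83776*246909 = -20685048384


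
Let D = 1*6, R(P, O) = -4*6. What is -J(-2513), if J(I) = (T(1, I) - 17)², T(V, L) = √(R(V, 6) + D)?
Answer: -271 + 102*I*√2 ≈ -271.0 + 144.25*I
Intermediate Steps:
R(P, O) = -24
D = 6
T(V, L) = 3*I*√2 (T(V, L) = √(-24 + 6) = √(-18) = 3*I*√2)
J(I) = (-17 + 3*I*√2)² (J(I) = (3*I*√2 - 17)² = (-17 + 3*I*√2)²)
-J(-2513) = -(271 - 102*I*√2) = -271 + 102*I*√2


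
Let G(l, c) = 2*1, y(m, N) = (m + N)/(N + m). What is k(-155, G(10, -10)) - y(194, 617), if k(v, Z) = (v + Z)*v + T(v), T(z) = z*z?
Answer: 47739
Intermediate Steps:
y(m, N) = 1 (y(m, N) = (N + m)/(N + m) = 1)
T(z) = z²
G(l, c) = 2
k(v, Z) = v² + v*(Z + v) (k(v, Z) = (v + Z)*v + v² = (Z + v)*v + v² = v*(Z + v) + v² = v² + v*(Z + v))
k(-155, G(10, -10)) - y(194, 617) = -155*(2 + 2*(-155)) - 1*1 = -155*(2 - 310) - 1 = -155*(-308) - 1 = 47740 - 1 = 47739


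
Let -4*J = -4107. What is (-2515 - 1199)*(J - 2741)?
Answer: 12733449/2 ≈ 6.3667e+6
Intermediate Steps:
J = 4107/4 (J = -¼*(-4107) = 4107/4 ≈ 1026.8)
(-2515 - 1199)*(J - 2741) = (-2515 - 1199)*(4107/4 - 2741) = -3714*(-6857/4) = 12733449/2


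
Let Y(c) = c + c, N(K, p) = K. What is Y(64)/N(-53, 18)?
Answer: -128/53 ≈ -2.4151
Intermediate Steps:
Y(c) = 2*c
Y(64)/N(-53, 18) = (2*64)/(-53) = 128*(-1/53) = -128/53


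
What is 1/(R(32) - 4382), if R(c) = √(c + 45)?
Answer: -626/2743121 - √77/19201847 ≈ -0.00022866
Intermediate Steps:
R(c) = √(45 + c)
1/(R(32) - 4382) = 1/(√(45 + 32) - 4382) = 1/(√77 - 4382) = 1/(-4382 + √77)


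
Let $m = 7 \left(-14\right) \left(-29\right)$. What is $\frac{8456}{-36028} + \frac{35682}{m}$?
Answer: $\frac{157689893}{12798947} \approx 12.321$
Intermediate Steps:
$m = 2842$ ($m = \left(-98\right) \left(-29\right) = 2842$)
$\frac{8456}{-36028} + \frac{35682}{m} = \frac{8456}{-36028} + \frac{35682}{2842} = 8456 \left(- \frac{1}{36028}\right) + 35682 \cdot \frac{1}{2842} = - \frac{2114}{9007} + \frac{17841}{1421} = \frac{157689893}{12798947}$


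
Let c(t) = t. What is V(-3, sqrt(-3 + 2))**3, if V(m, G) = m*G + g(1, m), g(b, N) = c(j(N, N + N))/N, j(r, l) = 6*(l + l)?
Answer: 13176 - 5157*I ≈ 13176.0 - 5157.0*I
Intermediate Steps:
j(r, l) = 12*l (j(r, l) = 6*(2*l) = 12*l)
g(b, N) = 24 (g(b, N) = (12*(N + N))/N = (12*(2*N))/N = (24*N)/N = 24)
V(m, G) = 24 + G*m (V(m, G) = m*G + 24 = G*m + 24 = 24 + G*m)
V(-3, sqrt(-3 + 2))**3 = (24 + sqrt(-3 + 2)*(-3))**3 = (24 + sqrt(-1)*(-3))**3 = (24 + I*(-3))**3 = (24 - 3*I)**3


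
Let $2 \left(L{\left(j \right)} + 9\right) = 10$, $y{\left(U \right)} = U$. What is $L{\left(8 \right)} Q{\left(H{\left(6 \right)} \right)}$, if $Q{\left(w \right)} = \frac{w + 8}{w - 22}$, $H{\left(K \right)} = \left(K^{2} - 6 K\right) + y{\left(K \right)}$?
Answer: $\frac{7}{2} \approx 3.5$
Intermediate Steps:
$L{\left(j \right)} = -4$ ($L{\left(j \right)} = -9 + \frac{1}{2} \cdot 10 = -9 + 5 = -4$)
$H{\left(K \right)} = K^{2} - 5 K$ ($H{\left(K \right)} = \left(K^{2} - 6 K\right) + K = K^{2} - 5 K$)
$Q{\left(w \right)} = \frac{8 + w}{-22 + w}$
$L{\left(8 \right)} Q{\left(H{\left(6 \right)} \right)} = - 4 \frac{8 + 6 \left(-5 + 6\right)}{-22 + 6 \left(-5 + 6\right)} = - 4 \frac{8 + 6 \cdot 1}{-22 + 6 \cdot 1} = - 4 \frac{8 + 6}{-22 + 6} = - 4 \frac{1}{-16} \cdot 14 = - 4 \left(\left(- \frac{1}{16}\right) 14\right) = \left(-4\right) \left(- \frac{7}{8}\right) = \frac{7}{2}$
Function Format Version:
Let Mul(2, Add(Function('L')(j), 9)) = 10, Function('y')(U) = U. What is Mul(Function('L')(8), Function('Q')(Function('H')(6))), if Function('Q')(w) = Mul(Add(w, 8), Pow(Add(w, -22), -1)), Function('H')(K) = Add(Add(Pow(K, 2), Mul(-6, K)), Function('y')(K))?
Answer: Rational(7, 2) ≈ 3.5000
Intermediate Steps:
Function('L')(j) = -4 (Function('L')(j) = Add(-9, Mul(Rational(1, 2), 10)) = Add(-9, 5) = -4)
Function('H')(K) = Add(Pow(K, 2), Mul(-5, K)) (Function('H')(K) = Add(Add(Pow(K, 2), Mul(-6, K)), K) = Add(Pow(K, 2), Mul(-5, K)))
Function('Q')(w) = Mul(Pow(Add(-22, w), -1), Add(8, w)) (Function('Q')(w) = Mul(Add(8, w), Pow(Add(-22, w), -1)) = Mul(Pow(Add(-22, w), -1), Add(8, w)))
Mul(Function('L')(8), Function('Q')(Function('H')(6))) = Mul(-4, Mul(Pow(Add(-22, Mul(6, Add(-5, 6))), -1), Add(8, Mul(6, Add(-5, 6))))) = Mul(-4, Mul(Pow(Add(-22, Mul(6, 1)), -1), Add(8, Mul(6, 1)))) = Mul(-4, Mul(Pow(Add(-22, 6), -1), Add(8, 6))) = Mul(-4, Mul(Pow(-16, -1), 14)) = Mul(-4, Mul(Rational(-1, 16), 14)) = Mul(-4, Rational(-7, 8)) = Rational(7, 2)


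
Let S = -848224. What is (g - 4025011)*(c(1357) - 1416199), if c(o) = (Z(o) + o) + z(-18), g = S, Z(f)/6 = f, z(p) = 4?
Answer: 6855160181560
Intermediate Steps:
Z(f) = 6*f
g = -848224
c(o) = 4 + 7*o (c(o) = (6*o + o) + 4 = 7*o + 4 = 4 + 7*o)
(g - 4025011)*(c(1357) - 1416199) = (-848224 - 4025011)*((4 + 7*1357) - 1416199) = -4873235*((4 + 9499) - 1416199) = -4873235*(9503 - 1416199) = -4873235*(-1406696) = 6855160181560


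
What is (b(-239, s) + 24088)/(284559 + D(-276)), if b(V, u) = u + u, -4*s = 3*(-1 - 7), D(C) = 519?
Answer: 12050/142539 ≈ 0.084538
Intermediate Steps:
s = 6 (s = -3*(-1 - 7)/4 = -3*(-8)/4 = -¼*(-24) = 6)
b(V, u) = 2*u
(b(-239, s) + 24088)/(284559 + D(-276)) = (2*6 + 24088)/(284559 + 519) = (12 + 24088)/285078 = 24100*(1/285078) = 12050/142539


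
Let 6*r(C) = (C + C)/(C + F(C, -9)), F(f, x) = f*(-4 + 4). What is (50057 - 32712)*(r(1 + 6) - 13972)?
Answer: -727015675/3 ≈ -2.4234e+8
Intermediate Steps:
F(f, x) = 0 (F(f, x) = f*0 = 0)
r(C) = ⅓ (r(C) = ((C + C)/(C + 0))/6 = ((2*C)/C)/6 = (⅙)*2 = ⅓)
(50057 - 32712)*(r(1 + 6) - 13972) = (50057 - 32712)*(⅓ - 13972) = 17345*(-41915/3) = -727015675/3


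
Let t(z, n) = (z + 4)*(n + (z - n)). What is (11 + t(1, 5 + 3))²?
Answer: 256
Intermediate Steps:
t(z, n) = z*(4 + z) (t(z, n) = (4 + z)*z = z*(4 + z))
(11 + t(1, 5 + 3))² = (11 + 1*(4 + 1))² = (11 + 1*5)² = (11 + 5)² = 16² = 256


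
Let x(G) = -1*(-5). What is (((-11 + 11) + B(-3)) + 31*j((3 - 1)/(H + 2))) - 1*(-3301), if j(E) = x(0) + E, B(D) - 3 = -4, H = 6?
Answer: 13851/4 ≈ 3462.8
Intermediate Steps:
B(D) = -1 (B(D) = 3 - 4 = -1)
x(G) = 5
j(E) = 5 + E
(((-11 + 11) + B(-3)) + 31*j((3 - 1)/(H + 2))) - 1*(-3301) = (((-11 + 11) - 1) + 31*(5 + (3 - 1)/(6 + 2))) - 1*(-3301) = ((0 - 1) + 31*(5 + 2/8)) + 3301 = (-1 + 31*(5 + 2*(⅛))) + 3301 = (-1 + 31*(5 + ¼)) + 3301 = (-1 + 31*(21/4)) + 3301 = (-1 + 651/4) + 3301 = 647/4 + 3301 = 13851/4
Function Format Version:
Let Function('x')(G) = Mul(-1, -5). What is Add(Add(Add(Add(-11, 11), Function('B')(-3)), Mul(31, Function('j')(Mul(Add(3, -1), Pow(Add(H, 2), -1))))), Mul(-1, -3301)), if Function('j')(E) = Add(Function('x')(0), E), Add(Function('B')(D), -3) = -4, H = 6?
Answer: Rational(13851, 4) ≈ 3462.8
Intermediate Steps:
Function('B')(D) = -1 (Function('B')(D) = Add(3, -4) = -1)
Function('x')(G) = 5
Function('j')(E) = Add(5, E)
Add(Add(Add(Add(-11, 11), Function('B')(-3)), Mul(31, Function('j')(Mul(Add(3, -1), Pow(Add(H, 2), -1))))), Mul(-1, -3301)) = Add(Add(Add(Add(-11, 11), -1), Mul(31, Add(5, Mul(Add(3, -1), Pow(Add(6, 2), -1))))), Mul(-1, -3301)) = Add(Add(Add(0, -1), Mul(31, Add(5, Mul(2, Pow(8, -1))))), 3301) = Add(Add(-1, Mul(31, Add(5, Mul(2, Rational(1, 8))))), 3301) = Add(Add(-1, Mul(31, Add(5, Rational(1, 4)))), 3301) = Add(Add(-1, Mul(31, Rational(21, 4))), 3301) = Add(Add(-1, Rational(651, 4)), 3301) = Add(Rational(647, 4), 3301) = Rational(13851, 4)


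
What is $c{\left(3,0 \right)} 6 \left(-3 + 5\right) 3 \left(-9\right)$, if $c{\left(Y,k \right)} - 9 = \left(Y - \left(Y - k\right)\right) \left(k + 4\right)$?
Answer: $-2916$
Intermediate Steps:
$c{\left(Y,k \right)} = 9 + k \left(4 + k\right)$ ($c{\left(Y,k \right)} = 9 + \left(Y - \left(Y - k\right)\right) \left(k + 4\right) = 9 + k \left(4 + k\right)$)
$c{\left(3,0 \right)} 6 \left(-3 + 5\right) 3 \left(-9\right) = \left(9 + 0^{2} + 4 \cdot 0\right) 6 \left(-3 + 5\right) 3 \left(-9\right) = \left(9 + 0 + 0\right) 6 \cdot 2 \cdot 3 \left(-9\right) = 9 \cdot 6 \cdot 2 \cdot 3 \left(-9\right) = 54 \cdot 2 \cdot 3 \left(-9\right) = 108 \cdot 3 \left(-9\right) = 324 \left(-9\right) = -2916$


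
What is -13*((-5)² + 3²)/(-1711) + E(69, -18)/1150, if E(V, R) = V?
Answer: 27233/85550 ≈ 0.31833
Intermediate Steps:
-13*((-5)² + 3²)/(-1711) + E(69, -18)/1150 = -13*((-5)² + 3²)/(-1711) + 69/1150 = -13*(25 + 9)*(-1/1711) + 69*(1/1150) = -13*34*(-1/1711) + 3/50 = -442*(-1/1711) + 3/50 = 442/1711 + 3/50 = 27233/85550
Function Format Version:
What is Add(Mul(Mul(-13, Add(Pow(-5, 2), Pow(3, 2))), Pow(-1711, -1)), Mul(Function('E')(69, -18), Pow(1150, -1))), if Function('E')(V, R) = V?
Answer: Rational(27233, 85550) ≈ 0.31833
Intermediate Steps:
Add(Mul(Mul(-13, Add(Pow(-5, 2), Pow(3, 2))), Pow(-1711, -1)), Mul(Function('E')(69, -18), Pow(1150, -1))) = Add(Mul(Mul(-13, Add(Pow(-5, 2), Pow(3, 2))), Pow(-1711, -1)), Mul(69, Pow(1150, -1))) = Add(Mul(Mul(-13, Add(25, 9)), Rational(-1, 1711)), Mul(69, Rational(1, 1150))) = Add(Mul(Mul(-13, 34), Rational(-1, 1711)), Rational(3, 50)) = Add(Mul(-442, Rational(-1, 1711)), Rational(3, 50)) = Add(Rational(442, 1711), Rational(3, 50)) = Rational(27233, 85550)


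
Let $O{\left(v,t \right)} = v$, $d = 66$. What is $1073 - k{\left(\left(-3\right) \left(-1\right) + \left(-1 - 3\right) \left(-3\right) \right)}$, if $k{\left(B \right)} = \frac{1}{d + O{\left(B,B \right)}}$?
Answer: $\frac{86912}{81} \approx 1073.0$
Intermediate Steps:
$k{\left(B \right)} = \frac{1}{66 + B}$
$1073 - k{\left(\left(-3\right) \left(-1\right) + \left(-1 - 3\right) \left(-3\right) \right)} = 1073 - \frac{1}{66 - \left(-3 - \left(-1 - 3\right) \left(-3\right)\right)} = 1073 - \frac{1}{66 + \left(3 - -12\right)} = 1073 - \frac{1}{66 + \left(3 + 12\right)} = 1073 - \frac{1}{66 + 15} = 1073 - \frac{1}{81} = \frac{86912}{81}$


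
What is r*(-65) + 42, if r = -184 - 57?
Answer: 15707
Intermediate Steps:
r = -241
r*(-65) + 42 = -241*(-65) + 42 = 15665 + 42 = 15707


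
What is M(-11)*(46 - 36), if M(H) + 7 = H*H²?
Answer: -13380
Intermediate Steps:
M(H) = -7 + H³ (M(H) = -7 + H*H² = -7 + H³)
M(-11)*(46 - 36) = (-7 + (-11)³)*(46 - 36) = (-7 - 1331)*10 = -1338*10 = -13380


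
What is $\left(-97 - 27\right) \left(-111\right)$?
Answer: $13764$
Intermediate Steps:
$\left(-97 - 27\right) \left(-111\right) = \left(-124\right) \left(-111\right) = 13764$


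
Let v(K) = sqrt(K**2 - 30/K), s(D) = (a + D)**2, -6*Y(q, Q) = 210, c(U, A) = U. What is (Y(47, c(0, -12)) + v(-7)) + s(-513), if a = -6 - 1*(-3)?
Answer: 266221 + sqrt(2611)/7 ≈ 2.6623e+5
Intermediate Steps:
Y(q, Q) = -35 (Y(q, Q) = -1/6*210 = -35)
a = -3 (a = -6 + 3 = -3)
s(D) = (-3 + D)**2
(Y(47, c(0, -12)) + v(-7)) + s(-513) = (-35 + sqrt((-30 + (-7)**3)/(-7))) + (-3 - 513)**2 = (-35 + sqrt(-(-30 - 343)/7)) + (-516)**2 = (-35 + sqrt(-1/7*(-373))) + 266256 = (-35 + sqrt(373/7)) + 266256 = (-35 + sqrt(2611)/7) + 266256 = 266221 + sqrt(2611)/7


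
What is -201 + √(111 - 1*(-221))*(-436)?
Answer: -201 - 872*√83 ≈ -8145.3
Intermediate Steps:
-201 + √(111 - 1*(-221))*(-436) = -201 + √(111 + 221)*(-436) = -201 + √332*(-436) = -201 + (2*√83)*(-436) = -201 - 872*√83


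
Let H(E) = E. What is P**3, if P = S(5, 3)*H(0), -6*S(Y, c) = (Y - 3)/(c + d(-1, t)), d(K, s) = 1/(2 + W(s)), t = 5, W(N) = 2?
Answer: 0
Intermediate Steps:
d(K, s) = 1/4 (d(K, s) = 1/(2 + 2) = 1/4)
S(Y, c) = -(-3 + Y)/(6*(1/4 + c)) (S(Y, c) = -(Y - 3)/(6*(c + 1/4)) = -(-3 + Y)/(6*(1/4 + c)))
P = 0 (P = (2*(3 - 1*5)/(3*(1 + 4*3)))*0 = (2*(3 - 5)/(3*(1 + 12)))*0 = ((2/3)*(-2)/13)*0 = ((2/3)*(1/13)*(-2))*0 = -4/39*0 = 0)
P**3 = 0**3 = 0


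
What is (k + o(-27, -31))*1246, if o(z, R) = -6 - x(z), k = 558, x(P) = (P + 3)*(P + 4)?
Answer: 0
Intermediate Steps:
x(P) = (3 + P)*(4 + P)
o(z, R) = -18 - z² - 7*z (o(z, R) = -6 - (12 + z² + 7*z) = -6 + (-12 - z² - 7*z) = -18 - z² - 7*z)
(k + o(-27, -31))*1246 = (558 + (-18 - 1*(-27)² - 7*(-27)))*1246 = (558 + (-18 - 1*729 + 189))*1246 = (558 + (-18 - 729 + 189))*1246 = (558 - 558)*1246 = 0*1246 = 0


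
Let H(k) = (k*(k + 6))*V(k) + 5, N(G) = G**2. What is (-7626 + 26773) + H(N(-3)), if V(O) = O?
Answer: 20367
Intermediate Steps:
H(k) = 5 + k**2*(6 + k) (H(k) = (k*(k + 6))*k + 5 = (k*(6 + k))*k + 5 = k**2*(6 + k) + 5 = 5 + k**2*(6 + k))
(-7626 + 26773) + H(N(-3)) = (-7626 + 26773) + (5 + ((-3)**2)**3 + 6*((-3)**2)**2) = 19147 + (5 + 9**3 + 6*9**2) = 19147 + (5 + 729 + 6*81) = 19147 + (5 + 729 + 486) = 19147 + 1220 = 20367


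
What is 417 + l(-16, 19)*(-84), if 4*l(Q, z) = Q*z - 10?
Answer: 7011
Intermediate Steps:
l(Q, z) = -5/2 + Q*z/4 (l(Q, z) = (Q*z - 10)/4 = (-10 + Q*z)/4 = -5/2 + Q*z/4)
417 + l(-16, 19)*(-84) = 417 + (-5/2 + (¼)*(-16)*19)*(-84) = 417 + (-5/2 - 76)*(-84) = 417 - 157/2*(-84) = 417 + 6594 = 7011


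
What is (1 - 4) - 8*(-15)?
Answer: 117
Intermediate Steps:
(1 - 4) - 8*(-15) = -3 + 120 = 117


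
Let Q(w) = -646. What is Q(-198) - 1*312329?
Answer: -312975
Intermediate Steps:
Q(-198) - 1*312329 = -646 - 1*312329 = -646 - 312329 = -312975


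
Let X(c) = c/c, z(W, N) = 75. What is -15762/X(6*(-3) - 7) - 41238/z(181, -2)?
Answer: -407796/25 ≈ -16312.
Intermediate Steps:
X(c) = 1
-15762/X(6*(-3) - 7) - 41238/z(181, -2) = -15762/1 - 41238/75 = -15762*1 - 41238*1/75 = -15762 - 13746/25 = -407796/25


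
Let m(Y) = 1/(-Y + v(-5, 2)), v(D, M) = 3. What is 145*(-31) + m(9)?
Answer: -26971/6 ≈ -4495.2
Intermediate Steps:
m(Y) = 1/(3 - Y) (m(Y) = 1/(-Y + 3) = 1/(3 - Y))
145*(-31) + m(9) = 145*(-31) - 1/(-3 + 9) = -4495 - 1/6 = -4495 - 1*⅙ = -4495 - ⅙ = -26971/6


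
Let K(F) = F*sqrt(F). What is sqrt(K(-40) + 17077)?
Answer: sqrt(17077 - 80*I*sqrt(10)) ≈ 130.68 - 0.9679*I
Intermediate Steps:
K(F) = F**(3/2)
sqrt(K(-40) + 17077) = sqrt((-40)**(3/2) + 17077) = sqrt(-80*I*sqrt(10) + 17077) = sqrt(17077 - 80*I*sqrt(10))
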